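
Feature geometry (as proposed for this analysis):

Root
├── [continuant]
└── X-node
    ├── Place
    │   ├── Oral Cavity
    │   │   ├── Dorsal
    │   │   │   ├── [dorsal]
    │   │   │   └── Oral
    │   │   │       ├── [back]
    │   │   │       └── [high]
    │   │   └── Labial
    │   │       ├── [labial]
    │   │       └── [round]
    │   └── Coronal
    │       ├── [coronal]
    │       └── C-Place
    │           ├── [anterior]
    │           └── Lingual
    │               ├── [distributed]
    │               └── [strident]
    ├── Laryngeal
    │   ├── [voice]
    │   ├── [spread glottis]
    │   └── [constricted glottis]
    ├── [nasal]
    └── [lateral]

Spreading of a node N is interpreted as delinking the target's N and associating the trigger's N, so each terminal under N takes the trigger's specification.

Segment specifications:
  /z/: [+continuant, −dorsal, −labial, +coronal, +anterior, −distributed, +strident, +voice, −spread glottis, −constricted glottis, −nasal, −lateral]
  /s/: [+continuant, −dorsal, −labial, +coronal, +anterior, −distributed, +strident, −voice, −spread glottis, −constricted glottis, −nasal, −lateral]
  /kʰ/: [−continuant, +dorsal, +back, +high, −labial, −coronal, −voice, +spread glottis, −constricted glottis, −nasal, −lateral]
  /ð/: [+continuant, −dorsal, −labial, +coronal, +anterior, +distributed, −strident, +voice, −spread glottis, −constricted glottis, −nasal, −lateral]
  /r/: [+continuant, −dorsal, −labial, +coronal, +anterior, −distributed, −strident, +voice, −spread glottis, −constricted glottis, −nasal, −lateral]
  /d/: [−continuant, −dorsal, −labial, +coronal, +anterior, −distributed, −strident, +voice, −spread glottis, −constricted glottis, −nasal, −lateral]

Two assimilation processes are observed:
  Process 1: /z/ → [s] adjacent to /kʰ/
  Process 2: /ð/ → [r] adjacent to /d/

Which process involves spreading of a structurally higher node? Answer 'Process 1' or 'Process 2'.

In Process 1, [voice] changes, so the minimal spreading node is [voice] at depth 3.
In Process 2, [distributed] changes, so the minimal spreading node is [distributed] at depth 6.
[voice] (depth 3) sits above [distributed] (depth 6), making Process 1 the one with the higher spreading node.

Process 1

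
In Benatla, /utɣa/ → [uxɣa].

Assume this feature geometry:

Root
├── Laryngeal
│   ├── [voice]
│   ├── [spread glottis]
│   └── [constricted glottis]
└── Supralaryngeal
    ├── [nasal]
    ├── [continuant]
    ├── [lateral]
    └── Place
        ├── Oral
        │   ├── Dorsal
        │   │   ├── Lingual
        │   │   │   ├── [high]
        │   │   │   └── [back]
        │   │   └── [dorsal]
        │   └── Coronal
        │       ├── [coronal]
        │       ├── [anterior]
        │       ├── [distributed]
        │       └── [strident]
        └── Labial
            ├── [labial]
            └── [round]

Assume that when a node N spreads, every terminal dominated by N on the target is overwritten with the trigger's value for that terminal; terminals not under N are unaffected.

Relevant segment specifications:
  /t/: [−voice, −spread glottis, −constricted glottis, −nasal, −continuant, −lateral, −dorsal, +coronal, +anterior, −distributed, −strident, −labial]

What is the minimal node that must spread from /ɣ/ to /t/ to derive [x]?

Supralaryngeal

Comparing /t/ with its surface form [x], the features that change are [continuant], [coronal], [anterior], [distributed], [strident], [dorsal], [high], [back].
Tracing each changed feature up the tree, the paths first meet at Supralaryngeal; any lower node misses at least one of them.
Spreading Supralaryngeal from /ɣ/ overwrites each of those terminals with /ɣ/'s values, yielding exactly [x].
Since [voice] is preserved even though /ɣ/ disagrees there, no node above Supralaryngeal spread.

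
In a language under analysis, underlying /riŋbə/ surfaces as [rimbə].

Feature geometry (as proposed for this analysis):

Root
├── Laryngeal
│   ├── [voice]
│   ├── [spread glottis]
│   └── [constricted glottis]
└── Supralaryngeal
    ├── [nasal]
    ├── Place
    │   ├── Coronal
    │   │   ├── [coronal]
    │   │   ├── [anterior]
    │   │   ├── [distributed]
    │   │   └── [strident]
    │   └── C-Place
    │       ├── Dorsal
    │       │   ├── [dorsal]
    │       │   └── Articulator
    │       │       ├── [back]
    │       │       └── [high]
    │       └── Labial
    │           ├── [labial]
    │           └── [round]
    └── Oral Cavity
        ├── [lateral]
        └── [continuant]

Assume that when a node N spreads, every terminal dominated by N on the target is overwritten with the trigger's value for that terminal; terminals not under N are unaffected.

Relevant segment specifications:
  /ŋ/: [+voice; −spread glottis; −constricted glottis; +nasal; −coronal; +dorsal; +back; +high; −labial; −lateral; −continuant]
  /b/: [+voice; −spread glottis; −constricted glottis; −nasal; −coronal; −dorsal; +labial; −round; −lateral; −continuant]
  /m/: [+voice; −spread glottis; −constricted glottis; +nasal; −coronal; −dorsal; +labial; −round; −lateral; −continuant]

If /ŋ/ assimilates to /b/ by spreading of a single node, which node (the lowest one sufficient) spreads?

C-Place

Comparing /ŋ/ with its surface form [m], the features that change are [labial], [round], [dorsal], [high], [back].
Tracing each changed feature up the tree, the paths first meet at C-Place; any lower node misses at least one of them.
Delinking /ŋ/'s C-Place and associating /b/'s C-Place gives precisely the feature bundle of [m].
[nasal] stays as in /ŋ/ although /b/ differs there, so no node dominating it spread; among the remaining candidates C-Place is the lowest that derives the output.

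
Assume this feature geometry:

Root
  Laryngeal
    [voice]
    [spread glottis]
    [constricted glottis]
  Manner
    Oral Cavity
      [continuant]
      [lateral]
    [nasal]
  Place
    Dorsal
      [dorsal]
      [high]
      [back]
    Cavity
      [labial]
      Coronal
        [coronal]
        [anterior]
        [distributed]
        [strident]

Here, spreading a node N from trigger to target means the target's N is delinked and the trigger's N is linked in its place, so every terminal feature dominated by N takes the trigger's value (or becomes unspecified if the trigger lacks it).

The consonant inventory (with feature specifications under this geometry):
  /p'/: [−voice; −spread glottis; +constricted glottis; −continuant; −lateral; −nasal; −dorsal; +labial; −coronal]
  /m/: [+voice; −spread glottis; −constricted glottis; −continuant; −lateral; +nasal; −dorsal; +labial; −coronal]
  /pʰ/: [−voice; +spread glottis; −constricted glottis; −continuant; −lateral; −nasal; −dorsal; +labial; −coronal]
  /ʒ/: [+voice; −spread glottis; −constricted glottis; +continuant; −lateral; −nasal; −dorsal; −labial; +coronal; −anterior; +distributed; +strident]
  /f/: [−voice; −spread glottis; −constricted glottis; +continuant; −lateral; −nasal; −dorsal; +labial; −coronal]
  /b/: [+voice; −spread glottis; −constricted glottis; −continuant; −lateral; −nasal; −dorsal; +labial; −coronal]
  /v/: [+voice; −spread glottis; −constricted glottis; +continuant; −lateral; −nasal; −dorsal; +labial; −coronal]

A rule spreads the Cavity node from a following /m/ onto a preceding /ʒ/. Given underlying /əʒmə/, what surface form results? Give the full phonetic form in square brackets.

The Cavity node dominates the terminals [labial], [coronal], [anterior], [distributed], [strident].
After delinking /ʒ/'s Cavity and linking /m/'s, the affected terminals become [+labial], [−coronal]; [voice], [spread glottis], [constricted glottis], … (outside Cavity) are retained from /ʒ/.
The resulting bundle matches /v/ in the inventory; substituting it for /ʒ/ gives [əvmə].

[əvmə]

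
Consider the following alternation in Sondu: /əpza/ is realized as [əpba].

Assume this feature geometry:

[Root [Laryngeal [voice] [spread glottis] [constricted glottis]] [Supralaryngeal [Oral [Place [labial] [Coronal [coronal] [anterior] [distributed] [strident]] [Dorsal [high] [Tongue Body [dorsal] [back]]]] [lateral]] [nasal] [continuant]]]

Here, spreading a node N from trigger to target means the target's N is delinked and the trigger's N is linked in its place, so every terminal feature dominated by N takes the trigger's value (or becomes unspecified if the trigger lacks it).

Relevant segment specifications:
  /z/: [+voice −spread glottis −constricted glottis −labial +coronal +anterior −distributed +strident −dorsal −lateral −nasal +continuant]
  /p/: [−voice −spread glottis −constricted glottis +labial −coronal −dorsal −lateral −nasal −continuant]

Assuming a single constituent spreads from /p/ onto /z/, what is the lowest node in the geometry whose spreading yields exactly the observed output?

Supralaryngeal

Comparing /z/ with its surface form [b], the features that change are [continuant], [labial], [coronal], [anterior], [distributed], [strident].
Tracing each changed feature up the tree, the paths first meet at Supralaryngeal; any lower node misses at least one of them.
Delinking /z/'s Supralaryngeal and associating /p/'s Supralaryngeal gives precisely the feature bundle of [b].
Since [voice] is preserved even though /p/ disagrees there, no node above Supralaryngeal spread.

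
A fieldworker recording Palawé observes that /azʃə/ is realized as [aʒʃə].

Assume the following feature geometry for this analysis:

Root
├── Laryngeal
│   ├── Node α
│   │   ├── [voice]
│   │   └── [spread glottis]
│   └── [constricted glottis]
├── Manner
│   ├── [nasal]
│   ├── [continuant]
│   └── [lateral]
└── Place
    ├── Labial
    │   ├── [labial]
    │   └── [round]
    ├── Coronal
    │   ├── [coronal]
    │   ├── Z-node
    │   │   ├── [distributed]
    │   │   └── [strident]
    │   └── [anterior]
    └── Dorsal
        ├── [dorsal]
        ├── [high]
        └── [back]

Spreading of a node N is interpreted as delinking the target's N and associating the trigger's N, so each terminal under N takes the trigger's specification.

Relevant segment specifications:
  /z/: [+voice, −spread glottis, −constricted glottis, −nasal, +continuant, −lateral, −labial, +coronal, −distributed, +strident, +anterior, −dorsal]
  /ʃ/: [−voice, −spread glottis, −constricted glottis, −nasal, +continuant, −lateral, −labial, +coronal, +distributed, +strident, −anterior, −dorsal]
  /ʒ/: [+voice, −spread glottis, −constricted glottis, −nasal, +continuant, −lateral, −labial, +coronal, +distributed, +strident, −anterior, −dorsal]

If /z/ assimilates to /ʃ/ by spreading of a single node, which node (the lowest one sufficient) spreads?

The alternation /z/ → [ʒ] changes [anterior], [distributed] and nothing else.
The smallest constituent containing every changed terminal is Coronal — each of its daughters lacks at least one of the affected features.
Spreading Coronal from /ʃ/ overwrites each of those terminals with /ʃ/'s values, yielding exactly [ʒ].
[voice] stays as in /z/ although /ʃ/ differs there, so no node dominating it spread; among the remaining candidates Coronal is the lowest that derives the output.

Coronal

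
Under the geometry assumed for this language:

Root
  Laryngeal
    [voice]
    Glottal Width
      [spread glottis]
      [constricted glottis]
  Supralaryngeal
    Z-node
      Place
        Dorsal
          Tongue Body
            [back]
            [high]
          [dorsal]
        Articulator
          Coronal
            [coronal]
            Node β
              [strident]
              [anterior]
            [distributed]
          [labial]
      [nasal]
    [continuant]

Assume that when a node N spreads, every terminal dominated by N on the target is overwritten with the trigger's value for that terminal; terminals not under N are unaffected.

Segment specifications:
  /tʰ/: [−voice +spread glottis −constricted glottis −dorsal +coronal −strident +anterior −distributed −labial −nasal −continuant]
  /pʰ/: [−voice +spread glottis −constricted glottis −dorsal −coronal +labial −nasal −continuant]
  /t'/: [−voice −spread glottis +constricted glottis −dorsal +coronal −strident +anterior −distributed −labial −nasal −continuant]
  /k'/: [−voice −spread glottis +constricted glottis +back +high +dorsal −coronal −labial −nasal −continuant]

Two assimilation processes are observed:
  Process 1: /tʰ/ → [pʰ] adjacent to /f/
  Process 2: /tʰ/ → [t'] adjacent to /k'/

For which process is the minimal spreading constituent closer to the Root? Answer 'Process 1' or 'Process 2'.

Process 2

Process 1: the features that change are [labial], [coronal], [anterior], [distributed], [strident]; the minimal node is Articulator (depth 4).
Process 2 alters [spread glottis], [constricted glottis]; the lowest common ancestor is Glottal Width (depth 2 from Root).
Depth 2 < depth 4; Process 2 involves the structurally higher constituent Glottal Width.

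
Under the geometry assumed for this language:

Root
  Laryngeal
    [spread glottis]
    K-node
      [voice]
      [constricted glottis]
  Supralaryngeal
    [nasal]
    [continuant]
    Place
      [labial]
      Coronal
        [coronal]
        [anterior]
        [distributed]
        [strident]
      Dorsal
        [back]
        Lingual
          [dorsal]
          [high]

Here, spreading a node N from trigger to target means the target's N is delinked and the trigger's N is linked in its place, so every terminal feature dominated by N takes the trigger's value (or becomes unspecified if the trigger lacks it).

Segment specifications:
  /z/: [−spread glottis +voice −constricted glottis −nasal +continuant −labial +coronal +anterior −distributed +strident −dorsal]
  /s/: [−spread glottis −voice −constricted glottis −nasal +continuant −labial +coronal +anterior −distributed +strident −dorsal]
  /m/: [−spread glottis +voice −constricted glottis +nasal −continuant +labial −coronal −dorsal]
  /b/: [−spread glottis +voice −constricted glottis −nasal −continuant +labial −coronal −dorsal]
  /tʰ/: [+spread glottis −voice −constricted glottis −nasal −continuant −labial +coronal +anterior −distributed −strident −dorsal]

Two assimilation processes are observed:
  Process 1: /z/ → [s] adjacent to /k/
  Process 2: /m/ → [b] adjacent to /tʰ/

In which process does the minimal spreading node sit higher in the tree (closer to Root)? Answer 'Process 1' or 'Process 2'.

Process 2

Process 1 alters [voice]; the lowest dominating node is [voice] (depth 3 from Root).
In Process 2, [nasal] changes, so the minimal spreading node is [nasal] at depth 2.
[nasal] is closer to Root than [voice], so Process 2 spreads the higher node.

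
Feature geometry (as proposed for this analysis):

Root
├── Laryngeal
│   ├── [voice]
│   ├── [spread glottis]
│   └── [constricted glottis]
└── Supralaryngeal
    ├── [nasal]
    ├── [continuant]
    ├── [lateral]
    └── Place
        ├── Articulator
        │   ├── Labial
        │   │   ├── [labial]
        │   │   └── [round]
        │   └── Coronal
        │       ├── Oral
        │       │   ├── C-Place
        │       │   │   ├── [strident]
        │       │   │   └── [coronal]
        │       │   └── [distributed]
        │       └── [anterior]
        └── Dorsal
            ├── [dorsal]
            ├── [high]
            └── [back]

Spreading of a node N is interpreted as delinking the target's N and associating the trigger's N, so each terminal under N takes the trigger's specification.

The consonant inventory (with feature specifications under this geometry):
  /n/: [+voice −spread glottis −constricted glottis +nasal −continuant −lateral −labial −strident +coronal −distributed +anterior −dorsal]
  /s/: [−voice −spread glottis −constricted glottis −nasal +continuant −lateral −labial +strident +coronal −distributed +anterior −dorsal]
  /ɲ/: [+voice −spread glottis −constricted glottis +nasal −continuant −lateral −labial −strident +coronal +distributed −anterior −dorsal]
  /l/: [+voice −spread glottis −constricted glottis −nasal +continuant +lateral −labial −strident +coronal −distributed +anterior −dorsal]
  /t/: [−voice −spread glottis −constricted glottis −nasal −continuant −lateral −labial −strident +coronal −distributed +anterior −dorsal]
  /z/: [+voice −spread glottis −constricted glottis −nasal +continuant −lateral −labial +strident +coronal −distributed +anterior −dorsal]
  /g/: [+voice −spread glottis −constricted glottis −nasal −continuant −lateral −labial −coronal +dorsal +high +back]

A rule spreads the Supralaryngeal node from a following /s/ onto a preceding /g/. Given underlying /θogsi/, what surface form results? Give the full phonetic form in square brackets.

[θozsi]

Supralaryngeal immediately or transitively dominates [nasal], [continuant], [lateral], [labial], [round], [strident], [coronal], [distributed], [anterior], [dorsal], [high], [back].
The target acquires /s/'s values for everything under Supralaryngeal — [−nasal], [+continuant], [−lateral], [−labial], [+strident], [+coronal], [−distributed], [+anterior], [−dorsal] — while keeping its own [voice], [spread glottis], [constricted glottis].
The resulting bundle matches /z/ in the inventory; substituting it for /g/ gives [θozsi].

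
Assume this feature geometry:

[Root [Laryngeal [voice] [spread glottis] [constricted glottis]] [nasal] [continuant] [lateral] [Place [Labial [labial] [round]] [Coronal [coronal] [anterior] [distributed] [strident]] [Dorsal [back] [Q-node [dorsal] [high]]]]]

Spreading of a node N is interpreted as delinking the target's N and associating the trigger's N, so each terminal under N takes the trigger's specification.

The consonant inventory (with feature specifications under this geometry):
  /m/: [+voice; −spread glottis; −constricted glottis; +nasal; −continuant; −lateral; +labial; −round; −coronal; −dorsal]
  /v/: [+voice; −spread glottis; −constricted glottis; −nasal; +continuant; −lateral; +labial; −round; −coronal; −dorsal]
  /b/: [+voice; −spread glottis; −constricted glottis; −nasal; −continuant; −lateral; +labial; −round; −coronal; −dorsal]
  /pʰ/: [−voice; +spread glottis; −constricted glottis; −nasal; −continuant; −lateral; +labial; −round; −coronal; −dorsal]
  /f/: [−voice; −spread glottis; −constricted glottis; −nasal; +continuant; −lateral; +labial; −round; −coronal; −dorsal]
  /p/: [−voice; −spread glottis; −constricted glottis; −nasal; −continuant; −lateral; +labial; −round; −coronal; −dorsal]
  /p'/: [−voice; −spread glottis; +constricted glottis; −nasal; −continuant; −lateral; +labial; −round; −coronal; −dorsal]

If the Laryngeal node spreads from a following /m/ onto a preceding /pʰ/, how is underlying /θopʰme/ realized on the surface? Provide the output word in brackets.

The Laryngeal node dominates the terminals [voice], [spread glottis], [constricted glottis].
Spreading Laryngeal from /m/ onto /pʰ/ replaces those values with /m/'s: [+voice], [−spread glottis], [−constricted glottis]. Features outside Laryngeal ([nasal], [continuant], [lateral], …) stay as in /pʰ/.
Among the inventory, only /b/ has exactly this specification, giving the surface form [θobme].

[θobme]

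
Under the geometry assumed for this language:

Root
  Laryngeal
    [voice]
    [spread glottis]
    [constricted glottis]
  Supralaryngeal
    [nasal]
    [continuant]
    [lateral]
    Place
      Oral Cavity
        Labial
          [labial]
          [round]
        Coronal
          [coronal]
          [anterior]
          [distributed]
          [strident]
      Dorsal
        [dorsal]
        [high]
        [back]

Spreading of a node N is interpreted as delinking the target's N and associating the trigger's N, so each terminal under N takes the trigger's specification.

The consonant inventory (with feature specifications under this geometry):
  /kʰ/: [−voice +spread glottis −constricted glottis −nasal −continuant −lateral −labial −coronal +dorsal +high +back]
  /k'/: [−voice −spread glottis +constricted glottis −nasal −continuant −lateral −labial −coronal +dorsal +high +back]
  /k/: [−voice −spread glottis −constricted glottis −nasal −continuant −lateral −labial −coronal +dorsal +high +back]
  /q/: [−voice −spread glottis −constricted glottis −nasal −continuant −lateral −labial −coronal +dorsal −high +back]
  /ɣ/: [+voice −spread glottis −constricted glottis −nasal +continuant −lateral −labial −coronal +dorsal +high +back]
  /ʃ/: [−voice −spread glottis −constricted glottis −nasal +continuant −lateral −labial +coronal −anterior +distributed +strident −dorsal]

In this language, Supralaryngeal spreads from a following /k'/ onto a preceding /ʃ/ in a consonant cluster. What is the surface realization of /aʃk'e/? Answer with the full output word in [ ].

Terminals under Supralaryngeal in this geometry: [nasal], [continuant], [lateral], [labial], [round], [coronal], [anterior], [distributed], [strident], [dorsal], [high], [back].
The target acquires /k'/'s values for everything under Supralaryngeal — [−nasal], [−continuant], [−lateral], [−labial], [−coronal], [+dorsal], [+high], [+back] — while keeping its own [voice], [spread glottis], [constricted glottis].
Among the inventory, only /k/ has exactly this specification, giving the surface form [akk'e].

[akk'e]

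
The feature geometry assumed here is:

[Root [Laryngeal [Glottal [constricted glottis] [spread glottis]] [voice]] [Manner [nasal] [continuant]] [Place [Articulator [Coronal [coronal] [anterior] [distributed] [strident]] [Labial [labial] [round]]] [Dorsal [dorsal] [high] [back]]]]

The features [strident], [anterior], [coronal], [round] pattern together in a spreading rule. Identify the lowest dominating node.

Articulator

[strident]: Root > Place > Articulator > Coronal > [strident].
[anterior]: Root > Place > Articulator > Coronal > [anterior].
[coronal] lies under Coronal (below Place).
[round] lies under Labial (below Place).
These paths first converge at Articulator; no daughter of Articulator dominates all 4 features, so Articulator is the minimal constituent.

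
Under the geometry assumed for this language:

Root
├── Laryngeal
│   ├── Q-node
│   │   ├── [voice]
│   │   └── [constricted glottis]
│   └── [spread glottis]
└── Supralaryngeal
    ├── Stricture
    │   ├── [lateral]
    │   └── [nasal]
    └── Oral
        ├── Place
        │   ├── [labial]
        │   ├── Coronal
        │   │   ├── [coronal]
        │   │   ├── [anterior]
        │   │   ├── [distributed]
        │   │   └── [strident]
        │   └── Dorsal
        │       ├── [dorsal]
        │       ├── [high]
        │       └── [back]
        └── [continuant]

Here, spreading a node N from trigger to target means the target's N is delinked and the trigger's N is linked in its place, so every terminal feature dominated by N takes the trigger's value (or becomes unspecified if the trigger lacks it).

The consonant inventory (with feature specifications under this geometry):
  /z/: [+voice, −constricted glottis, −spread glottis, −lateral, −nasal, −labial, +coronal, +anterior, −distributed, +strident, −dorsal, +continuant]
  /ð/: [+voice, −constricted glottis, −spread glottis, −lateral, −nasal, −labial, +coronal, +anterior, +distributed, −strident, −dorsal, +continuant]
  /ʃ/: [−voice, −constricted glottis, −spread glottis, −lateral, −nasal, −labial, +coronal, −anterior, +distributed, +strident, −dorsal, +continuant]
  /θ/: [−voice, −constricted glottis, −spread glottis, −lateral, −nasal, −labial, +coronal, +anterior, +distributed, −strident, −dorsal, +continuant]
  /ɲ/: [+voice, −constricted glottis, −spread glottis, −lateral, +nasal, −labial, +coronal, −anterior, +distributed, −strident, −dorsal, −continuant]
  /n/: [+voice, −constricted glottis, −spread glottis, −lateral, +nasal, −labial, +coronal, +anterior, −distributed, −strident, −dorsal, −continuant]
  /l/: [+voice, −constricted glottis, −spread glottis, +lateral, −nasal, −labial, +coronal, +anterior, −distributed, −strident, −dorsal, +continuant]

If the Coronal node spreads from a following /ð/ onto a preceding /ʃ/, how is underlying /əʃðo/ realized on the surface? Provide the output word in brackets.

Coronal immediately or transitively dominates [coronal], [anterior], [distributed], [strident].
After delinking /ʃ/'s Coronal and linking /ð/'s, the affected terminals become [+coronal], [+anterior], [+distributed], [−strident]; [voice], [constricted glottis], [spread glottis], … (outside Coronal) are retained from /ʃ/.
Among the inventory, only /θ/ has exactly this specification, giving the surface form [əθðo].

[əθðo]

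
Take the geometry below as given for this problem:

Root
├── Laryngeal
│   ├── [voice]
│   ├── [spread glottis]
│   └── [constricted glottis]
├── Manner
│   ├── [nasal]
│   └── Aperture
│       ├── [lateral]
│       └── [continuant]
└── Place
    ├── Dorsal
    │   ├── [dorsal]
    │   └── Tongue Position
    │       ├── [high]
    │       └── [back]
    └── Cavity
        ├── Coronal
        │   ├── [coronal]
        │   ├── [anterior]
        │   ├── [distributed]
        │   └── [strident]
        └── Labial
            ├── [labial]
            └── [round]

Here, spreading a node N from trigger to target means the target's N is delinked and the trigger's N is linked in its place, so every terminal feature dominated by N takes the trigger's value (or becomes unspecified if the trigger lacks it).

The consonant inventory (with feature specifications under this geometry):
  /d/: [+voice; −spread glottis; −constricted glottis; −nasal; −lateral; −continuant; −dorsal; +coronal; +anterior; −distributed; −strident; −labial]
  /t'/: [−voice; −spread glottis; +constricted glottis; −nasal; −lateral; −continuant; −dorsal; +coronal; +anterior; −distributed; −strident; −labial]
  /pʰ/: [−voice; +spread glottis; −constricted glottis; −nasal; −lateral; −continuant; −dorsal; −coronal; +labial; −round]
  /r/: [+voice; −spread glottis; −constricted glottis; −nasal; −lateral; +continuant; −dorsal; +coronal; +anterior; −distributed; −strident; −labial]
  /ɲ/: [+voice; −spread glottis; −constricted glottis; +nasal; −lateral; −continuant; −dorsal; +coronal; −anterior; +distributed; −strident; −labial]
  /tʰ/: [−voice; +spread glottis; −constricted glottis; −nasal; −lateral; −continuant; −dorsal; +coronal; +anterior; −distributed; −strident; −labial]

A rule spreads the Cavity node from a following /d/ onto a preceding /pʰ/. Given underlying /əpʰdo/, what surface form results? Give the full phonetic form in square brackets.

[ətʰdo]

Cavity immediately or transitively dominates [coronal], [anterior], [distributed], [strident], [labial], [round].
After delinking /pʰ/'s Cavity and linking /d/'s, the affected terminals become [+coronal], [+anterior], [−distributed], [−strident], [−labial]; [voice], [spread glottis], [constricted glottis], … (outside Cavity) are retained from /pʰ/.
This feature bundle is that of [tʰ], so /əpʰdo/ surfaces as [ətʰdo].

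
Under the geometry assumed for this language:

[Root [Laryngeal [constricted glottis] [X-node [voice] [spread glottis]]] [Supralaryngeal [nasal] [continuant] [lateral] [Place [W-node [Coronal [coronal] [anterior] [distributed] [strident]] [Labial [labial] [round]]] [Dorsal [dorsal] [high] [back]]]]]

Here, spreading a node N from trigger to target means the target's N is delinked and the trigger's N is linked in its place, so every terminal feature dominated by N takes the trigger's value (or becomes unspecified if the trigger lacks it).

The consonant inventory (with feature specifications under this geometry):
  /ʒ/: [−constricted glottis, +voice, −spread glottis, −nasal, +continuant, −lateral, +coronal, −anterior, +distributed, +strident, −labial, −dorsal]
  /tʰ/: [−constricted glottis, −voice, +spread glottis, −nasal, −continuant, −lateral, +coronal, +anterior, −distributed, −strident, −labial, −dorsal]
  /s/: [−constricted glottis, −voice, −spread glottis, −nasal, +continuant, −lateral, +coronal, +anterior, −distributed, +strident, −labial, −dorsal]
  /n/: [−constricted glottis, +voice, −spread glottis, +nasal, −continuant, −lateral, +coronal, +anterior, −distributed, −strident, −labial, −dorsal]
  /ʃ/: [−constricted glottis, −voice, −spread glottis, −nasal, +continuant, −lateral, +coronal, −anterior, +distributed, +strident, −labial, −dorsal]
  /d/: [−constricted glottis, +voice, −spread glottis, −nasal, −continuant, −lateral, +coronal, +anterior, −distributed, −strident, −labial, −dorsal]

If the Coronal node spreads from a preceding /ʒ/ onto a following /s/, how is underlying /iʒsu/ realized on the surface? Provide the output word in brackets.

[iʒʃu]

The Coronal node dominates the terminals [coronal], [anterior], [distributed], [strident].
The target acquires /ʒ/'s values for everything under Coronal — [+coronal], [−anterior], [+distributed], [+strident] — while keeping its own [constricted glottis], [voice], [spread glottis], ….
The resulting bundle matches /ʃ/ in the inventory; substituting it for /s/ gives [iʒʃu].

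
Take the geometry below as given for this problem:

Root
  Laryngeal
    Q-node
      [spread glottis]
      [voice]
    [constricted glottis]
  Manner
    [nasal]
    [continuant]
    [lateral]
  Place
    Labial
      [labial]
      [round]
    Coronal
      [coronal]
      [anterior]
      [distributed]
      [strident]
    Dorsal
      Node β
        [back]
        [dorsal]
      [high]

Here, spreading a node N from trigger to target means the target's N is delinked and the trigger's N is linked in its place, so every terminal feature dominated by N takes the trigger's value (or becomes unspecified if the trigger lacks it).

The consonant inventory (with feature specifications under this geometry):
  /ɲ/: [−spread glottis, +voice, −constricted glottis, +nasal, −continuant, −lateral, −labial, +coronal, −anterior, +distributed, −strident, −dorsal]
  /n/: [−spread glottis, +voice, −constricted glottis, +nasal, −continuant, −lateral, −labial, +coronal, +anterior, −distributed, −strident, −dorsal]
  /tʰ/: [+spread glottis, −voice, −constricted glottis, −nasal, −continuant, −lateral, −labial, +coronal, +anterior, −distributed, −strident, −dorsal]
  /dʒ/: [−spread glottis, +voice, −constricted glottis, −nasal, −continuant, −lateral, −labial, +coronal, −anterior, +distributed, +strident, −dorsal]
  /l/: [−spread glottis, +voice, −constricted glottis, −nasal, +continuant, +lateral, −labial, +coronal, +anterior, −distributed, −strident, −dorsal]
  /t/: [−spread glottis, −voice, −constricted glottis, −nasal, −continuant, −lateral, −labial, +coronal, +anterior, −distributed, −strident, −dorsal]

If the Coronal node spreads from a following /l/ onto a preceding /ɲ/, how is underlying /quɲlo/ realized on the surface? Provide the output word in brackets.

[qunlo]

Coronal immediately or transitively dominates [coronal], [anterior], [distributed], [strident].
Spreading Coronal from /l/ onto /ɲ/ replaces those values with /l/'s: [+coronal], [+anterior], [−distributed], [−strident]. Features outside Coronal ([spread glottis], [voice], [constricted glottis], …) stay as in /ɲ/.
The resulting bundle matches /n/ in the inventory; substituting it for /ɲ/ gives [qunlo].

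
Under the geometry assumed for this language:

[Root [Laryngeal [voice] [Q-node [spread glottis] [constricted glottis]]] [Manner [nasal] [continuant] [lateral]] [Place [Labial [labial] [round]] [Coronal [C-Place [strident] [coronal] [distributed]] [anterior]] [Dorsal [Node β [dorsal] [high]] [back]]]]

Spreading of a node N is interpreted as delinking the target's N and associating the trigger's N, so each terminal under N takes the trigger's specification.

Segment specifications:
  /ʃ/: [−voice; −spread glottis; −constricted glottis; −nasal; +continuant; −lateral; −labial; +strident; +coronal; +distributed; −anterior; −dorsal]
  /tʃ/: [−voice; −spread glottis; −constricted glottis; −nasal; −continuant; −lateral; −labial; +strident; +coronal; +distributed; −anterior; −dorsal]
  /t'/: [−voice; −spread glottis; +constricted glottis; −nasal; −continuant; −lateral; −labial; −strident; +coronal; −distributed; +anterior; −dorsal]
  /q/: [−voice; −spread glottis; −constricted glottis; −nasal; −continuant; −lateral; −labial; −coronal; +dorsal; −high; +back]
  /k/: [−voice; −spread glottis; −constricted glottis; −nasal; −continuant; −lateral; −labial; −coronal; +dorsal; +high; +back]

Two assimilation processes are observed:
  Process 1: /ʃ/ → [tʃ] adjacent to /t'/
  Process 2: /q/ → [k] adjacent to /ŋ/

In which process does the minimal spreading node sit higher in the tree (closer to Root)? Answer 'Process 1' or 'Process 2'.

Process 1

Process 1 alters [continuant]; the lowest dominating node is [continuant] (depth 2 from Root).
In Process 2, [high] changes, so the minimal spreading node is [high] at depth 4.
[continuant] is closer to Root than [high], so Process 1 spreads the higher node.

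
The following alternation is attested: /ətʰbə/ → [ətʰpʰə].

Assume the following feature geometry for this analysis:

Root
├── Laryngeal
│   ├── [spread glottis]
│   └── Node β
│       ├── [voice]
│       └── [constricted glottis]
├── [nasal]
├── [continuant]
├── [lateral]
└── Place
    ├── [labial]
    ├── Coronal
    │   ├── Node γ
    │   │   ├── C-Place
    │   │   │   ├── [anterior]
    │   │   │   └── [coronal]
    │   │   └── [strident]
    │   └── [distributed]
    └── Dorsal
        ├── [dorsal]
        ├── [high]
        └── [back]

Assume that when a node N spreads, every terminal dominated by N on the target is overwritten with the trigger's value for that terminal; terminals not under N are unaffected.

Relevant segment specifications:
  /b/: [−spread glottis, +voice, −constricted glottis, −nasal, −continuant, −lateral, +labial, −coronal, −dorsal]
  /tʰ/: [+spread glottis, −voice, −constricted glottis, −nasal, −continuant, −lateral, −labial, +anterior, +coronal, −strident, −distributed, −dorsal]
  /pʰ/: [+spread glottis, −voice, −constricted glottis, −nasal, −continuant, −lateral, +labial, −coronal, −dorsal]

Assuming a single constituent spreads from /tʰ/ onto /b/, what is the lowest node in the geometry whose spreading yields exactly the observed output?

Laryngeal

The alternation /b/ → [pʰ] changes [voice], [spread glottis] and nothing else.
In this geometry the lowest node dominating all of them is Laryngeal: every daughter of Laryngeal dominates only a proper subset, so no lower node suffices.
Spreading Laryngeal from /tʰ/ overwrites each of those terminals with /tʰ/'s values, yielding exactly [pʰ].
Had Root spread, [labial], [coronal] would have taken /tʰ/'s values; they stay as in /b/, confirming the spreading constituent is exactly Laryngeal.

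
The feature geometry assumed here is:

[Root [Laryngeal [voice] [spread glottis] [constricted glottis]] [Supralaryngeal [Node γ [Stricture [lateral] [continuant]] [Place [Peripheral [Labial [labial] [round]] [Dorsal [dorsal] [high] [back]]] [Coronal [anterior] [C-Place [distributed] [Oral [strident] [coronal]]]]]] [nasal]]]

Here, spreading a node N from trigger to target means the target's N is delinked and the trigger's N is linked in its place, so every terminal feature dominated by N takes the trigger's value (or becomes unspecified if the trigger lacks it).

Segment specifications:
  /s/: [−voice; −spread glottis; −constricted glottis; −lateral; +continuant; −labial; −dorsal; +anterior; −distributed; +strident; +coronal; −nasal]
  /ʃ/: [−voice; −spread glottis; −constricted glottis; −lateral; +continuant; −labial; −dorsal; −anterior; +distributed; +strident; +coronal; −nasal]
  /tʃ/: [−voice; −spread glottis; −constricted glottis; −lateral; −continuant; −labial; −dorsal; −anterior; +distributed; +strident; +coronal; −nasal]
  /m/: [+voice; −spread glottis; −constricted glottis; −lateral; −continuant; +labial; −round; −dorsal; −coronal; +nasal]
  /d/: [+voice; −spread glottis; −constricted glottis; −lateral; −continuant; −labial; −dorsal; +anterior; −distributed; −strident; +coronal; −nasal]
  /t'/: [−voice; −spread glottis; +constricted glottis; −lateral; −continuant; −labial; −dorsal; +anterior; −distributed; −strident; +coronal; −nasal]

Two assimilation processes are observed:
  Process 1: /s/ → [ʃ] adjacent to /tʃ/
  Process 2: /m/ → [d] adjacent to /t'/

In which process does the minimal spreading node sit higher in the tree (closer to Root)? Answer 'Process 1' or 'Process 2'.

Process 2

Process 1: the features that change are [anterior], [distributed]; the minimal node is Coronal (depth 4).
Process 2: the features that change are [nasal], [labial], [round], [coronal], [anterior], [distributed], [strident]; the minimal node is Supralaryngeal (depth 1).
Supralaryngeal is closer to Root than Coronal, so Process 2 spreads the higher node.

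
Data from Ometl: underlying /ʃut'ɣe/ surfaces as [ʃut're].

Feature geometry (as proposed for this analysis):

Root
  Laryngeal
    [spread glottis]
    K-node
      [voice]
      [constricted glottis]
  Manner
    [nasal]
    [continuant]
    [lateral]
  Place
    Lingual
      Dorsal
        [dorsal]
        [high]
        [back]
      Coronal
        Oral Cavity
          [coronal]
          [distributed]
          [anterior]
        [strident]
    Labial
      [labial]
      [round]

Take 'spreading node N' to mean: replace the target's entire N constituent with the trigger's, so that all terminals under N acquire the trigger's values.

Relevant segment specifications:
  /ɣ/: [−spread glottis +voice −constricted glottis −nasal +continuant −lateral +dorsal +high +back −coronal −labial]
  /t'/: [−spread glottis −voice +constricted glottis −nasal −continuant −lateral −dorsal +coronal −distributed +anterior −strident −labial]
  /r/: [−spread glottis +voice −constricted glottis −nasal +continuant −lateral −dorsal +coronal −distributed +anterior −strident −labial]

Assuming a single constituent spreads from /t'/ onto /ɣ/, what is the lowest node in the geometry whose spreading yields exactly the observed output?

Lingual

/ɣ/ and [r] differ in [coronal], [anterior], [distributed], [strident], [dorsal], [high], [back]; every other specified feature is identical.
These terminals are all dominated by Lingual, and no proper subconstituent of Lingual covers them all; Lingual is their lowest common ancestor.
Delinking /ɣ/'s Lingual and associating /t'/'s Lingual gives precisely the feature bundle of [r].
[voice], [constricted glottis] stay as in /ɣ/ although /t'/ differs there, so no node dominating them spread; among the remaining candidates Lingual is the lowest that derives the output.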